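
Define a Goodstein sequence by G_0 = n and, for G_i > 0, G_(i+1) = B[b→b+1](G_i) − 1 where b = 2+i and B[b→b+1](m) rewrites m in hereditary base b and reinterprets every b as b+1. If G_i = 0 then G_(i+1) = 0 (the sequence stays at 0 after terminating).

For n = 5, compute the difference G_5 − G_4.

(0) 5|_2 = 2^2 + 1 ↦ 3^3 + 1|_3 = 28 ⇒ 27
(1) 27|_3 = 3^3 ↦ 4^4|_4 = 256 ⇒ 255
(2) 255|_4 = 3·4^3 + 3·4^2 + 3·4 + 3 ↦ 3·5^3 + 3·5^2 + 3·5 + 3|_5 = 468 ⇒ 467
(3) 467|_5 = 3·5^3 + 3·5^2 + 3·5 + 2 ↦ 3·6^3 + 3·6^2 + 3·6 + 2|_6 = 776 ⇒ 775
(4) 775|_6 = 3·6^3 + 3·6^2 + 3·6 + 1 ↦ 3·7^3 + 3·7^2 + 3·7 + 1|_7 = 1198 ⇒ 1197

422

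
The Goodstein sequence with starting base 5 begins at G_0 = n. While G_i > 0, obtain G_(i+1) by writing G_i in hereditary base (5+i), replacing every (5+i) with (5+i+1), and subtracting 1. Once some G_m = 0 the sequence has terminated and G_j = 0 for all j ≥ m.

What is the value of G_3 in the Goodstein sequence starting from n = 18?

24

18 —HB5→ 3·5 + 3 —bump→ 3·6 + 3 = 21 —(−1)→ 20
20 —HB6→ 3·6 + 2 —bump→ 3·7 + 2 = 23 —(−1)→ 22
22 —HB7→ 3·7 + 1 —bump→ 3·8 + 1 = 25 —(−1)→ 24
24 —HB8→ 3·8 —bump→ 3·9 = 27 —(−1)→ 26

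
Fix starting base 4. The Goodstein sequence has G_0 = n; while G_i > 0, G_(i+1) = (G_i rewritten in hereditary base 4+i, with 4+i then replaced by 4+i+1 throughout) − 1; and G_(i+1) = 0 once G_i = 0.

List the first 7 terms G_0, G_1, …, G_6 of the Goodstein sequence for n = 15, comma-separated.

G_0=15  [base 4] 3·4 + 3  →[4↦5]→  3·5 + 3 = 18  −1 ⇒ G_1=17
G_1=17  [base 5] 3·5 + 2  →[5↦6]→  3·6 + 2 = 20  −1 ⇒ G_2=19
G_2=19  [base 6] 3·6 + 1  →[6↦7]→  3·7 + 1 = 22  −1 ⇒ G_3=21
G_3=21  [base 7] 3·7  →[7↦8]→  3·8 = 24  −1 ⇒ G_4=23
G_4=23  [base 8] 2·8 + 7  →[8↦9]→  2·9 + 7 = 25  −1 ⇒ G_5=24
G_5=24  [base 9] 2·9 + 6  →[9↦10]→  2·10 + 6 = 26  −1 ⇒ G_6=25

15, 17, 19, 21, 23, 24, 25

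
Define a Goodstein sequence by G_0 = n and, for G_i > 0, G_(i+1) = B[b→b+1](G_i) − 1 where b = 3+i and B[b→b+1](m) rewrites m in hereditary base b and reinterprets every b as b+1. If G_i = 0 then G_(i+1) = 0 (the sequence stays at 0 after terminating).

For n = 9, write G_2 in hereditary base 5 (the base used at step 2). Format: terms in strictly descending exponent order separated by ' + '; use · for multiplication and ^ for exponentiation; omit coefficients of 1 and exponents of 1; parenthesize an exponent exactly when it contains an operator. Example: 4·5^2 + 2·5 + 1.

3·5 + 2

9 —HB3→ 3^2 —bump→ 4^2 = 16 —(−1)→ 15
15 —HB4→ 3·4 + 3 —bump→ 3·5 + 3 = 18 —(−1)→ 17
17 —HB5→ 3·5 + 2 —bump→ 3·6 + 2 = 20 —(−1)→ 19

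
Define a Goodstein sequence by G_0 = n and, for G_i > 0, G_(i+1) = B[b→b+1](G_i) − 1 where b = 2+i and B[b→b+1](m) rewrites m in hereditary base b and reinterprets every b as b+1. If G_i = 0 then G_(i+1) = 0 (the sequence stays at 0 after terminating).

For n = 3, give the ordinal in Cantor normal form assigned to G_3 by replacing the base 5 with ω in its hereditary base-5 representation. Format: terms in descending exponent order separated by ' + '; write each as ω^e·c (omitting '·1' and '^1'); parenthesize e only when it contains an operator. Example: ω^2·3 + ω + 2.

(0) 3|_2 = 2 + 1 ↦ 3 + 1|_3 = 4 ⇒ 3
(1) 3|_3 = 3 ↦ 4|_4 = 4 ⇒ 3
(2) 3|_4 = 3 ↦ 3|_5 = 3 ⇒ 2
(3) 2|_5 = 2 ↦ 2|_6 = 2 ⇒ 1

2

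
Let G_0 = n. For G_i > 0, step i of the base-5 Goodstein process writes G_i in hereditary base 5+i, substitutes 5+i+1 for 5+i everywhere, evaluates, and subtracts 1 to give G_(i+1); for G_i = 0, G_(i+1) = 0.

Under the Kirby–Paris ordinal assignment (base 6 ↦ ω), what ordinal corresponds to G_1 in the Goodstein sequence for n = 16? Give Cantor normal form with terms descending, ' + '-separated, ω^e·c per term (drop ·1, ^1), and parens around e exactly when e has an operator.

ω·3

i=0: 16 = 3·5 + 1 (b=5); 5→6: 3·6 + 1 = 19; 19−1 = 18
i=1: 18 = 3·6 (b=6); 6→7: 3·7 = 21; 21−1 = 20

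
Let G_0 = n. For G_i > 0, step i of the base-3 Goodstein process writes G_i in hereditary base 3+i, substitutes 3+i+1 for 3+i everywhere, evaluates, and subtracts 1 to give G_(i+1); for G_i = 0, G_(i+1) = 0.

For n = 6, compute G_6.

G_0 = 6. HB_3(6) = 2·3. Bump = 8. G_1 = 7.
G_1 = 7. HB_4(7) = 4 + 3. Bump = 8. G_2 = 7.
G_2 = 7. HB_5(7) = 5 + 2. Bump = 8. G_3 = 7.
G_3 = 7. HB_6(7) = 6 + 1. Bump = 8. G_4 = 7.
G_4 = 7. HB_7(7) = 7. Bump = 8. G_5 = 7.
G_5 = 7. HB_8(7) = 7. Bump = 7. G_6 = 6.
G_6 = 6. HB_9(6) = 6. Bump = 6. G_7 = 5.

6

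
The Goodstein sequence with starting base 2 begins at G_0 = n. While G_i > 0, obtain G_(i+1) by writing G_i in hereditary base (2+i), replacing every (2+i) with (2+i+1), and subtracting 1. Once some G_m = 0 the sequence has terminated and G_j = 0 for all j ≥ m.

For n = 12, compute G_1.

(0) 12|_2 = 2^(2 + 1) + 2^2 ↦ 3^(3 + 1) + 3^3|_3 = 108 ⇒ 107
(1) 107|_3 = 3^(3 + 1) + 2·3^2 + 2·3 + 2 ↦ 4^(4 + 1) + 2·4^2 + 2·4 + 2|_4 = 1066 ⇒ 1065

107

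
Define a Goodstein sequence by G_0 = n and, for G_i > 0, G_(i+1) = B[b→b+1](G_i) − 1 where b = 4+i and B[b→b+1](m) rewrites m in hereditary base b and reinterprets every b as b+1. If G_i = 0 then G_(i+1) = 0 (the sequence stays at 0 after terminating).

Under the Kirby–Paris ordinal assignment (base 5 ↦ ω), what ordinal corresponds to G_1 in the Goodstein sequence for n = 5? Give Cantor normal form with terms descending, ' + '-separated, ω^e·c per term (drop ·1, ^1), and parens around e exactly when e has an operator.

[0] 5 ≡ 4 + 1 (base 4). Lift 5: 6. −1: 5.
[1] 5 ≡ 5 (base 5). Lift 6: 6. −1: 5.

ω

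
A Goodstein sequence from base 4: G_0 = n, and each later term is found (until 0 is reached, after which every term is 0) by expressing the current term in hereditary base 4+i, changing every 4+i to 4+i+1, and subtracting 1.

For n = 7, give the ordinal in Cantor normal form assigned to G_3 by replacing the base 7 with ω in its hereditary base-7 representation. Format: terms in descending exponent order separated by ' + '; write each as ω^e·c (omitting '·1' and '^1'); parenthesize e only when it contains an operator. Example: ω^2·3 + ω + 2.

ω

step 0: 7 = 4 + 3; sub 5 for 4: 5 + 3; = 8; G_1 = 8−1 = 7
step 1: 7 = 5 + 2; sub 6 for 5: 6 + 2; = 8; G_2 = 8−1 = 7
step 2: 7 = 6 + 1; sub 7 for 6: 7 + 1; = 8; G_3 = 8−1 = 7
step 3: 7 = 7; sub 8 for 7: 8; = 8; G_4 = 8−1 = 7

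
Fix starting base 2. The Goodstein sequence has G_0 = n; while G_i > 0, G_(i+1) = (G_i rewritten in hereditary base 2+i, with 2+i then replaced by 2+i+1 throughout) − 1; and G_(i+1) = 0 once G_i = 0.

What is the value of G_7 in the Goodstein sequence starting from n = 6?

332147

base 2: 6 = 2^2 + 2; at 3: 3^3 + 3 = 30; next = 29
base 3: 29 = 3^3 + 2; at 4: 4^4 + 2 = 258; next = 257
base 4: 257 = 4^4 + 1; at 5: 5^5 + 1 = 3126; next = 3125
base 5: 3125 = 5^5; at 6: 6^6 = 46656; next = 46655
base 6: 46655 = 5·6^5 + 5·6^4 + 5·6^3 + 5·6^2 + 5·6 + 5; at 7: 5·7^5 + 5·7^4 + 5·7^3 + 5·7^2 + 5·7 + 5 = 98040; next = 98039
base 7: 98039 = 5·7^5 + 5·7^4 + 5·7^3 + 5·7^2 + 5·7 + 4; at 8: 5·8^5 + 5·8^4 + 5·8^3 + 5·8^2 + 5·8 + 4 = 187244; next = 187243
base 8: 187243 = 5·8^5 + 5·8^4 + 5·8^3 + 5·8^2 + 5·8 + 3; at 9: 5·9^5 + 5·9^4 + 5·9^3 + 5·9^2 + 5·9 + 3 = 332148; next = 332147
base 9: 332147 = 5·9^5 + 5·9^4 + 5·9^3 + 5·9^2 + 5·9 + 2; at 10: 5·10^5 + 5·10^4 + 5·10^3 + 5·10^2 + 5·10 + 2 = 555552; next = 555551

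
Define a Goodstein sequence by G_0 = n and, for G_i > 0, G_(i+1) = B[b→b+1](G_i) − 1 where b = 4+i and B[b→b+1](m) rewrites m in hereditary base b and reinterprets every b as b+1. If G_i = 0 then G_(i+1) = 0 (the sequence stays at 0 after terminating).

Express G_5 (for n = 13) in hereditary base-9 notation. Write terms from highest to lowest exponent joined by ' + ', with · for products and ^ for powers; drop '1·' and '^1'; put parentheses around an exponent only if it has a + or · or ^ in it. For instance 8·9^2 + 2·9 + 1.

2·9 + 2

base 4: 13 = 3·4 + 1; at 5: 3·5 + 1 = 16; next = 15
base 5: 15 = 3·5; at 6: 3·6 = 18; next = 17
base 6: 17 = 2·6 + 5; at 7: 2·7 + 5 = 19; next = 18
base 7: 18 = 2·7 + 4; at 8: 2·8 + 4 = 20; next = 19
base 8: 19 = 2·8 + 3; at 9: 2·9 + 3 = 21; next = 20
base 9: 20 = 2·9 + 2; at 10: 2·10 + 2 = 22; next = 21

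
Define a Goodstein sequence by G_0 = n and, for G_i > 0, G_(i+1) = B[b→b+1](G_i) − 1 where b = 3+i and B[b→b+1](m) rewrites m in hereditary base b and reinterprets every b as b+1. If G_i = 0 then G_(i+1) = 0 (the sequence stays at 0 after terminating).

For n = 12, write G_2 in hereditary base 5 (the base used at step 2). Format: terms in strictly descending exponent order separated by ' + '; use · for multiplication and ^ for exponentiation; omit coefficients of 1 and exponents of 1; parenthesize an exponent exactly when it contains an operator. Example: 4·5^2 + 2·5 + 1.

5^2 + 2

i=0: 12 = 3^2 + 3 (b=3); 3→4: 4^2 + 4 = 20; 20−1 = 19
i=1: 19 = 4^2 + 3 (b=4); 4→5: 5^2 + 3 = 28; 28−1 = 27
i=2: 27 = 5^2 + 2 (b=5); 5→6: 6^2 + 2 = 38; 38−1 = 37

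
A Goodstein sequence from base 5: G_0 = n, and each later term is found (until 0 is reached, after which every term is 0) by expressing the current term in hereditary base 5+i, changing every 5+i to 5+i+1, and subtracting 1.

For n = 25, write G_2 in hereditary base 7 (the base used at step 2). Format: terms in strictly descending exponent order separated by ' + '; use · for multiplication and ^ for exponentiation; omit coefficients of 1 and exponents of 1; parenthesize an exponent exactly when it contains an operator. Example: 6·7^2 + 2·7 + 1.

step 0: 25 = 5^2; sub 6 for 5: 6^2; = 36; G_1 = 36−1 = 35
step 1: 35 = 5·6 + 5; sub 7 for 6: 5·7 + 5; = 40; G_2 = 40−1 = 39
step 2: 39 = 5·7 + 4; sub 8 for 7: 5·8 + 4; = 44; G_3 = 44−1 = 43

5·7 + 4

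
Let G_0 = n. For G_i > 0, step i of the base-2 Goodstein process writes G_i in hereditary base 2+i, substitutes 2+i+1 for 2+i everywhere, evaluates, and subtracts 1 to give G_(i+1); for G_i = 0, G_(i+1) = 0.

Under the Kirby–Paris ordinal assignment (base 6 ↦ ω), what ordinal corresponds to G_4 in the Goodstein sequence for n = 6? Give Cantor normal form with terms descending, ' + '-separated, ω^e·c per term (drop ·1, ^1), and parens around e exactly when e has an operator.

ω^5·5 + ω^4·5 + ω^3·5 + ω^2·5 + ω·5 + 5

G_0=6  [base 2] 2^2 + 2  →[2↦3]→  3^3 + 3 = 30  −1 ⇒ G_1=29
G_1=29  [base 3] 3^3 + 2  →[3↦4]→  4^4 + 2 = 258  −1 ⇒ G_2=257
G_2=257  [base 4] 4^4 + 1  →[4↦5]→  5^5 + 1 = 3126  −1 ⇒ G_3=3125
G_3=3125  [base 5] 5^5  →[5↦6]→  6^6 = 46656  −1 ⇒ G_4=46655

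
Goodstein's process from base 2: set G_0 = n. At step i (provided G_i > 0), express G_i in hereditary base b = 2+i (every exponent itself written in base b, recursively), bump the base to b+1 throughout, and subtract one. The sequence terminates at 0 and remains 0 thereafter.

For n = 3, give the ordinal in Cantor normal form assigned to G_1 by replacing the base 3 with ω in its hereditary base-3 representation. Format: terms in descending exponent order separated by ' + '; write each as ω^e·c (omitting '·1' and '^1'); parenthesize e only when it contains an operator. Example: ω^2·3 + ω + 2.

G_0 = 3. HB_2(3) = 2 + 1. Bump = 4. G_1 = 3.
G_1 = 3. HB_3(3) = 3. Bump = 4. G_2 = 3.

ω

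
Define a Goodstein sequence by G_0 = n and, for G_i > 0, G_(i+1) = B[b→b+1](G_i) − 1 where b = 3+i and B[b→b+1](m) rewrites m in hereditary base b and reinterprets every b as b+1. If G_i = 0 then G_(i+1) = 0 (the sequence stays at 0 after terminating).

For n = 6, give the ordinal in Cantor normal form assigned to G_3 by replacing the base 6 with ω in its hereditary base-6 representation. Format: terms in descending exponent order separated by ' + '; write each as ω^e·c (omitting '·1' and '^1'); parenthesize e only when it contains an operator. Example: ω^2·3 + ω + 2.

ω + 1

[0] 6 ≡ 2·3 (base 3). Lift 4: 8. −1: 7.
[1] 7 ≡ 4 + 3 (base 4). Lift 5: 8. −1: 7.
[2] 7 ≡ 5 + 2 (base 5). Lift 6: 8. −1: 7.
[3] 7 ≡ 6 + 1 (base 6). Lift 7: 8. −1: 7.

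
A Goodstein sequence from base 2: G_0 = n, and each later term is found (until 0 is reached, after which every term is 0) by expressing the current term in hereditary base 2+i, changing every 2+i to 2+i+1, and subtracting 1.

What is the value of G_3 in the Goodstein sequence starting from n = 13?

16092

i=0: 13 = 2^(2 + 1) + 2^2 + 1 (b=2); 2→3: 3^(3 + 1) + 3^3 + 1 = 109; 109−1 = 108
i=1: 108 = 3^(3 + 1) + 3^3 (b=3); 3→4: 4^(4 + 1) + 4^4 = 1280; 1280−1 = 1279
i=2: 1279 = 4^(4 + 1) + 3·4^3 + 3·4^2 + 3·4 + 3 (b=4); 4→5: 5^(5 + 1) + 3·5^3 + 3·5^2 + 3·5 + 3 = 16093; 16093−1 = 16092
i=3: 16092 = 5^(5 + 1) + 3·5^3 + 3·5^2 + 3·5 + 2 (b=5); 5→6: 6^(6 + 1) + 3·6^3 + 3·6^2 + 3·6 + 2 = 280712; 280712−1 = 280711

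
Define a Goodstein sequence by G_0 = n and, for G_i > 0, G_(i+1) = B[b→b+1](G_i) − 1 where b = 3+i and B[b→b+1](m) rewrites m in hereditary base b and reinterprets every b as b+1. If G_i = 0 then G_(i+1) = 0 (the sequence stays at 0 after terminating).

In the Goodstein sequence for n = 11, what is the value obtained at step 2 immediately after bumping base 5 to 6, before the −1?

36

[0] 11 ≡ 3^2 + 2 (base 3). Lift 4: 18. −1: 17.
[1] 17 ≡ 4^2 + 1 (base 4). Lift 5: 26. −1: 25.
[2] 25 ≡ 5^2 (base 5). Lift 6: 36. −1: 35.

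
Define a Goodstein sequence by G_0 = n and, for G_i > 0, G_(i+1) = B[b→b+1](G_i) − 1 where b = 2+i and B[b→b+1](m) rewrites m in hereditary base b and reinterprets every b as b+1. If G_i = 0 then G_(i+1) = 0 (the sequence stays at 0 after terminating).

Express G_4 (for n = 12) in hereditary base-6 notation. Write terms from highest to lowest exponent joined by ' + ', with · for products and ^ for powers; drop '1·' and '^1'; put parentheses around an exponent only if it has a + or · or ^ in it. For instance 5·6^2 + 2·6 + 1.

[0] 12 ≡ 2^(2 + 1) + 2^2 (base 2). Lift 3: 108. −1: 107.
[1] 107 ≡ 3^(3 + 1) + 2·3^2 + 2·3 + 2 (base 3). Lift 4: 1066. −1: 1065.
[2] 1065 ≡ 4^(4 + 1) + 2·4^2 + 2·4 + 1 (base 4). Lift 5: 15686. −1: 15685.
[3] 15685 ≡ 5^(5 + 1) + 2·5^2 + 2·5 (base 5). Lift 6: 280020. −1: 280019.
[4] 280019 ≡ 6^(6 + 1) + 2·6^2 + 6 + 5 (base 6). Lift 7: 5764911. −1: 5764910.

6^(6 + 1) + 2·6^2 + 6 + 5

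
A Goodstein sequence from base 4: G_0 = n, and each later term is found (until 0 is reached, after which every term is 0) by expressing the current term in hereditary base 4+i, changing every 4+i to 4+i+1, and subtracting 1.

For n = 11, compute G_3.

step 0: 11 = 2·4 + 3; sub 5 for 4: 2·5 + 3; = 13; G_1 = 13−1 = 12
step 1: 12 = 2·5 + 2; sub 6 for 5: 2·6 + 2; = 14; G_2 = 14−1 = 13
step 2: 13 = 2·6 + 1; sub 7 for 6: 2·7 + 1; = 15; G_3 = 15−1 = 14
step 3: 14 = 2·7; sub 8 for 7: 2·8; = 16; G_4 = 16−1 = 15

14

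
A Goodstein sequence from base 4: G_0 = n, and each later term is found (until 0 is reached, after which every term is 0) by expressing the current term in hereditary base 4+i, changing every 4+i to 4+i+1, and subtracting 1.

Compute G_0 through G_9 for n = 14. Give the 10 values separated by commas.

14, 16, 18, 20, 21, 22, 23, 24, 25, 26

G_0=14  [base 4] 3·4 + 2  →[4↦5]→  3·5 + 2 = 17  −1 ⇒ G_1=16
G_1=16  [base 5] 3·5 + 1  →[5↦6]→  3·6 + 1 = 19  −1 ⇒ G_2=18
G_2=18  [base 6] 3·6  →[6↦7]→  3·7 = 21  −1 ⇒ G_3=20
G_3=20  [base 7] 2·7 + 6  →[7↦8]→  2·8 + 6 = 22  −1 ⇒ G_4=21
G_4=21  [base 8] 2·8 + 5  →[8↦9]→  2·9 + 5 = 23  −1 ⇒ G_5=22
G_5=22  [base 9] 2·9 + 4  →[9↦10]→  2·10 + 4 = 24  −1 ⇒ G_6=23
G_6=23  [base 10] 2·10 + 3  →[10↦11]→  2·11 + 3 = 25  −1 ⇒ G_7=24
G_7=24  [base 11] 2·11 + 2  →[11↦12]→  2·12 + 2 = 26  −1 ⇒ G_8=25
G_8=25  [base 12] 2·12 + 1  →[12↦13]→  2·13 + 1 = 27  −1 ⇒ G_9=26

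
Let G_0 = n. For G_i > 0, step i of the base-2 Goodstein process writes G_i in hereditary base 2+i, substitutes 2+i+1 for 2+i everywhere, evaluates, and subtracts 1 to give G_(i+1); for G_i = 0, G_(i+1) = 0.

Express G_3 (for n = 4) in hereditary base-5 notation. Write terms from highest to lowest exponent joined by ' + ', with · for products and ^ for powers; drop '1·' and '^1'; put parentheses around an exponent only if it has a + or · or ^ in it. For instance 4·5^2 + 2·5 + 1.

G_0 = 4. HB_2(4) = 2^2. Bump = 27. G_1 = 26.
G_1 = 26. HB_3(26) = 2·3^2 + 2·3 + 2. Bump = 42. G_2 = 41.
G_2 = 41. HB_4(41) = 2·4^2 + 2·4 + 1. Bump = 61. G_3 = 60.

2·5^2 + 2·5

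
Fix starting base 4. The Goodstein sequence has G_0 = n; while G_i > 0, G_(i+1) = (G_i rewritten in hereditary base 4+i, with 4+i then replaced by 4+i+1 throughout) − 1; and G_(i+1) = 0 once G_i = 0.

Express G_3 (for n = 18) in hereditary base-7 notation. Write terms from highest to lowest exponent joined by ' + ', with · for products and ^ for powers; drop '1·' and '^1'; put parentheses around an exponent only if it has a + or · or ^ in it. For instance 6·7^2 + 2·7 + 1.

step 0: 18 = 4^2 + 2; sub 5 for 4: 5^2 + 2; = 27; G_1 = 27−1 = 26
step 1: 26 = 5^2 + 1; sub 6 for 5: 6^2 + 1; = 37; G_2 = 37−1 = 36
step 2: 36 = 6^2; sub 7 for 6: 7^2; = 49; G_3 = 49−1 = 48
step 3: 48 = 6·7 + 6; sub 8 for 7: 6·8 + 6; = 54; G_4 = 54−1 = 53

6·7 + 6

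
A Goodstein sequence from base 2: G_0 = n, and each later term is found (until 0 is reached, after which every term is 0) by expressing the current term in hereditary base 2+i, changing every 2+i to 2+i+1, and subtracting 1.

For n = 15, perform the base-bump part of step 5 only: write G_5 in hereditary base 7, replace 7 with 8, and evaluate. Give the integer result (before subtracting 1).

150994944

G_0=15  [base 2] 2^(2 + 1) + 2^2 + 2 + 1  →[2↦3]→  3^(3 + 1) + 3^3 + 3 + 1 = 112  −1 ⇒ G_1=111
G_1=111  [base 3] 3^(3 + 1) + 3^3 + 3  →[3↦4]→  4^(4 + 1) + 4^4 + 4 = 1284  −1 ⇒ G_2=1283
G_2=1283  [base 4] 4^(4 + 1) + 4^4 + 3  →[4↦5]→  5^(5 + 1) + 5^5 + 3 = 18753  −1 ⇒ G_3=18752
G_3=18752  [base 5] 5^(5 + 1) + 5^5 + 2  →[5↦6]→  6^(6 + 1) + 6^6 + 2 = 326594  −1 ⇒ G_4=326593
G_4=326593  [base 6] 6^(6 + 1) + 6^6 + 1  →[6↦7]→  7^(7 + 1) + 7^7 + 1 = 6588345  −1 ⇒ G_5=6588344
G_5=6588344  [base 7] 7^(7 + 1) + 7^7  →[7↦8]→  8^(8 + 1) + 8^8 = 150994944  −1 ⇒ G_6=150994943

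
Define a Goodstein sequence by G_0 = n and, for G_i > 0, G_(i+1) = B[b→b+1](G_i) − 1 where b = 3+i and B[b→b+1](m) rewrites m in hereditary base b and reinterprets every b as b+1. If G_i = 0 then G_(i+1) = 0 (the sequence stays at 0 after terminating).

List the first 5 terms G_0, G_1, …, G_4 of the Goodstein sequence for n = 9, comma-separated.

G_0 = 9. HB_3(9) = 3^2. Bump = 16. G_1 = 15.
G_1 = 15. HB_4(15) = 3·4 + 3. Bump = 18. G_2 = 17.
G_2 = 17. HB_5(17) = 3·5 + 2. Bump = 20. G_3 = 19.
G_3 = 19. HB_6(19) = 3·6 + 1. Bump = 22. G_4 = 21.

9, 15, 17, 19, 21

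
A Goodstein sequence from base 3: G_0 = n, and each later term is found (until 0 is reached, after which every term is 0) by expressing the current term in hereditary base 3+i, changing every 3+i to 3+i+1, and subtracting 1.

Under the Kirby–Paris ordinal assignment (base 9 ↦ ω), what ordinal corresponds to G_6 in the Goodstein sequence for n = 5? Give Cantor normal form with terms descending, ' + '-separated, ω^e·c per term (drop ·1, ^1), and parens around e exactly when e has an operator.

(0) 5|_3 = 3 + 2 ↦ 4 + 2|_4 = 6 ⇒ 5
(1) 5|_4 = 4 + 1 ↦ 5 + 1|_5 = 6 ⇒ 5
(2) 5|_5 = 5 ↦ 6|_6 = 6 ⇒ 5
(3) 5|_6 = 5 ↦ 5|_7 = 5 ⇒ 4
(4) 4|_7 = 4 ↦ 4|_8 = 4 ⇒ 3
(5) 3|_8 = 3 ↦ 3|_9 = 3 ⇒ 2

2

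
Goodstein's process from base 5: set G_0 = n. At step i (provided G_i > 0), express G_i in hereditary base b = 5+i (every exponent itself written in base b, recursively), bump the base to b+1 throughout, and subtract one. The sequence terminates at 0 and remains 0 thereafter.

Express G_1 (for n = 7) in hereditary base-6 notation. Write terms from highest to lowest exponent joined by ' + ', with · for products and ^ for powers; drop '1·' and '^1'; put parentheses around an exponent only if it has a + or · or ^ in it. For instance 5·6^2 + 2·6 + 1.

6 + 1

step 0: 7 = 5 + 2; sub 6 for 5: 6 + 2; = 8; G_1 = 8−1 = 7
step 1: 7 = 6 + 1; sub 7 for 6: 7 + 1; = 8; G_2 = 8−1 = 7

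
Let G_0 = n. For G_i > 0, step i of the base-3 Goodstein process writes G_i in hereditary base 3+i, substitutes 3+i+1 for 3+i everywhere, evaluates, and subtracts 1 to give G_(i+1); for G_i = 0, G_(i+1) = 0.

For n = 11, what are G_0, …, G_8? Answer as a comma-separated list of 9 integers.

11, 17, 25, 35, 39, 43, 47, 51, 55

G_0=11  [base 3] 3^2 + 2  →[3↦4]→  4^2 + 2 = 18  −1 ⇒ G_1=17
G_1=17  [base 4] 4^2 + 1  →[4↦5]→  5^2 + 1 = 26  −1 ⇒ G_2=25
G_2=25  [base 5] 5^2  →[5↦6]→  6^2 = 36  −1 ⇒ G_3=35
G_3=35  [base 6] 5·6 + 5  →[6↦7]→  5·7 + 5 = 40  −1 ⇒ G_4=39
G_4=39  [base 7] 5·7 + 4  →[7↦8]→  5·8 + 4 = 44  −1 ⇒ G_5=43
G_5=43  [base 8] 5·8 + 3  →[8↦9]→  5·9 + 3 = 48  −1 ⇒ G_6=47
G_6=47  [base 9] 5·9 + 2  →[9↦10]→  5·10 + 2 = 52  −1 ⇒ G_7=51
G_7=51  [base 10] 5·10 + 1  →[10↦11]→  5·11 + 1 = 56  −1 ⇒ G_8=55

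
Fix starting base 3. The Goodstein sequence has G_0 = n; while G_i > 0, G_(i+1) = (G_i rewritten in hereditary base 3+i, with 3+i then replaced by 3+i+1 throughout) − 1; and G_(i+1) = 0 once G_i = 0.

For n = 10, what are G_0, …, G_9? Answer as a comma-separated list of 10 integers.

i=0: 10 = 3^2 + 1 (b=3); 3→4: 4^2 + 1 = 17; 17−1 = 16
i=1: 16 = 4^2 (b=4); 4→5: 5^2 = 25; 25−1 = 24
i=2: 24 = 4·5 + 4 (b=5); 5→6: 4·6 + 4 = 28; 28−1 = 27
i=3: 27 = 4·6 + 3 (b=6); 6→7: 4·7 + 3 = 31; 31−1 = 30
i=4: 30 = 4·7 + 2 (b=7); 7→8: 4·8 + 2 = 34; 34−1 = 33
i=5: 33 = 4·8 + 1 (b=8); 8→9: 4·9 + 1 = 37; 37−1 = 36
i=6: 36 = 4·9 (b=9); 9→10: 4·10 = 40; 40−1 = 39
i=7: 39 = 3·10 + 9 (b=10); 10→11: 3·11 + 9 = 42; 42−1 = 41
i=8: 41 = 3·11 + 8 (b=11); 11→12: 3·12 + 8 = 44; 44−1 = 43

10, 16, 24, 27, 30, 33, 36, 39, 41, 43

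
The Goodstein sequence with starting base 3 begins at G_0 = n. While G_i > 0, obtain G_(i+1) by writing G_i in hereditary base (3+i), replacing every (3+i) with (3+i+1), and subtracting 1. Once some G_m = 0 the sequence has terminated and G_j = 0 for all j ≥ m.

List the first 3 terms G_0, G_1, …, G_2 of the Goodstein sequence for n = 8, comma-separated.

G_0=8  [base 3] 2·3 + 2  →[3↦4]→  2·4 + 2 = 10  −1 ⇒ G_1=9
G_1=9  [base 4] 2·4 + 1  →[4↦5]→  2·5 + 1 = 11  −1 ⇒ G_2=10

8, 9, 10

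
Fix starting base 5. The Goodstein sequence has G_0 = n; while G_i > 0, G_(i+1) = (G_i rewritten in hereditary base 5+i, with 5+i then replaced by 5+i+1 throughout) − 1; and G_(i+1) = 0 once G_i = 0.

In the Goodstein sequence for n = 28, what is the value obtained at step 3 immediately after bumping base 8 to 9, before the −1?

81

G_0=28  [base 5] 5^2 + 3  →[5↦6]→  6^2 + 3 = 39  −1 ⇒ G_1=38
G_1=38  [base 6] 6^2 + 2  →[6↦7]→  7^2 + 2 = 51  −1 ⇒ G_2=50
G_2=50  [base 7] 7^2 + 1  →[7↦8]→  8^2 + 1 = 65  −1 ⇒ G_3=64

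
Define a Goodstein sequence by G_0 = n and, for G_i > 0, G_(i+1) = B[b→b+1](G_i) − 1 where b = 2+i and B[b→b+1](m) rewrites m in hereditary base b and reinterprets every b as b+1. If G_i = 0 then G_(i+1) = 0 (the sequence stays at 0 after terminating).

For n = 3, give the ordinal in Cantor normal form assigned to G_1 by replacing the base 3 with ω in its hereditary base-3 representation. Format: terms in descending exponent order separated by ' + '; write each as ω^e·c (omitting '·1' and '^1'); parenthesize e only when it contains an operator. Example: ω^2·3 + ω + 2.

(0) 3|_2 = 2 + 1 ↦ 3 + 1|_3 = 4 ⇒ 3
(1) 3|_3 = 3 ↦ 4|_4 = 4 ⇒ 3

ω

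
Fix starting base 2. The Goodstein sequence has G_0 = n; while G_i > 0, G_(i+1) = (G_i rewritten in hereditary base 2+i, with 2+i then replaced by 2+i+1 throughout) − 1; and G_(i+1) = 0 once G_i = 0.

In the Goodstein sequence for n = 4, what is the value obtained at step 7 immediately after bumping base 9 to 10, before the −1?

(0) 4|_2 = 2^2 ↦ 3^3|_3 = 27 ⇒ 26
(1) 26|_3 = 2·3^2 + 2·3 + 2 ↦ 2·4^2 + 2·4 + 2|_4 = 42 ⇒ 41
(2) 41|_4 = 2·4^2 + 2·4 + 1 ↦ 2·5^2 + 2·5 + 1|_5 = 61 ⇒ 60
(3) 60|_5 = 2·5^2 + 2·5 ↦ 2·6^2 + 2·6|_6 = 84 ⇒ 83
(4) 83|_6 = 2·6^2 + 6 + 5 ↦ 2·7^2 + 7 + 5|_7 = 110 ⇒ 109
(5) 109|_7 = 2·7^2 + 7 + 4 ↦ 2·8^2 + 8 + 4|_8 = 140 ⇒ 139
(6) 139|_8 = 2·8^2 + 8 + 3 ↦ 2·9^2 + 9 + 3|_9 = 174 ⇒ 173

212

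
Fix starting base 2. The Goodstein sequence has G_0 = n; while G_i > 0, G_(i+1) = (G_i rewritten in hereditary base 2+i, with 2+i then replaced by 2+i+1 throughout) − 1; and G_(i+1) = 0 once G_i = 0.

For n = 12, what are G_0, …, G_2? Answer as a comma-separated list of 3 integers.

12, 107, 1065

base 2: 12 = 2^(2 + 1) + 2^2; at 3: 3^(3 + 1) + 3^3 = 108; next = 107
base 3: 107 = 3^(3 + 1) + 2·3^2 + 2·3 + 2; at 4: 4^(4 + 1) + 2·4^2 + 2·4 + 2 = 1066; next = 1065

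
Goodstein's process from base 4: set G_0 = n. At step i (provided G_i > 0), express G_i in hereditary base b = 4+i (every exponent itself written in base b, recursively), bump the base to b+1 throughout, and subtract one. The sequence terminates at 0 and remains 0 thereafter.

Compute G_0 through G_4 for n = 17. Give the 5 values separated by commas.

17, 25, 35, 39, 43

step 0: 17 = 4^2 + 1; sub 5 for 4: 5^2 + 1; = 26; G_1 = 26−1 = 25
step 1: 25 = 5^2; sub 6 for 5: 6^2; = 36; G_2 = 36−1 = 35
step 2: 35 = 5·6 + 5; sub 7 for 6: 5·7 + 5; = 40; G_3 = 40−1 = 39
step 3: 39 = 5·7 + 4; sub 8 for 7: 5·8 + 4; = 44; G_4 = 44−1 = 43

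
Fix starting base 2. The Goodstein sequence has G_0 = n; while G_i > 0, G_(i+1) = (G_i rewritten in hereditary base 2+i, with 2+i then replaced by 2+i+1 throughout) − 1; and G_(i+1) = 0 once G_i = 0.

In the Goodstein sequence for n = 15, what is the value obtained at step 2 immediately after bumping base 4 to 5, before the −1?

18753

step 0: 15 = 2^(2 + 1) + 2^2 + 2 + 1; sub 3 for 2: 3^(3 + 1) + 3^3 + 3 + 1; = 112; G_1 = 112−1 = 111
step 1: 111 = 3^(3 + 1) + 3^3 + 3; sub 4 for 3: 4^(4 + 1) + 4^4 + 4; = 1284; G_2 = 1284−1 = 1283
step 2: 1283 = 4^(4 + 1) + 4^4 + 3; sub 5 for 4: 5^(5 + 1) + 5^5 + 3; = 18753; G_3 = 18753−1 = 18752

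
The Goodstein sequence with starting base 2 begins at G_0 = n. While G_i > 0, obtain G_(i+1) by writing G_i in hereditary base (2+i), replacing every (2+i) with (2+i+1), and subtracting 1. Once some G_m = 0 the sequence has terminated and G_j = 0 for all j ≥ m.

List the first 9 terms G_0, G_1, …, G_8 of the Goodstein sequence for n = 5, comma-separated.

i=0: 5 = 2^2 + 1 (b=2); 2→3: 3^3 + 1 = 28; 28−1 = 27
i=1: 27 = 3^3 (b=3); 3→4: 4^4 = 256; 256−1 = 255
i=2: 255 = 3·4^3 + 3·4^2 + 3·4 + 3 (b=4); 4→5: 3·5^3 + 3·5^2 + 3·5 + 3 = 468; 468−1 = 467
i=3: 467 = 3·5^3 + 3·5^2 + 3·5 + 2 (b=5); 5→6: 3·6^3 + 3·6^2 + 3·6 + 2 = 776; 776−1 = 775
i=4: 775 = 3·6^3 + 3·6^2 + 3·6 + 1 (b=6); 6→7: 3·7^3 + 3·7^2 + 3·7 + 1 = 1198; 1198−1 = 1197
i=5: 1197 = 3·7^3 + 3·7^2 + 3·7 (b=7); 7→8: 3·8^3 + 3·8^2 + 3·8 = 1752; 1752−1 = 1751
i=6: 1751 = 3·8^3 + 3·8^2 + 2·8 + 7 (b=8); 8→9: 3·9^3 + 3·9^2 + 2·9 + 7 = 2455; 2455−1 = 2454
i=7: 2454 = 3·9^3 + 3·9^2 + 2·9 + 6 (b=9); 9→10: 3·10^3 + 3·10^2 + 2·10 + 6 = 3326; 3326−1 = 3325

5, 27, 255, 467, 775, 1197, 1751, 2454, 3325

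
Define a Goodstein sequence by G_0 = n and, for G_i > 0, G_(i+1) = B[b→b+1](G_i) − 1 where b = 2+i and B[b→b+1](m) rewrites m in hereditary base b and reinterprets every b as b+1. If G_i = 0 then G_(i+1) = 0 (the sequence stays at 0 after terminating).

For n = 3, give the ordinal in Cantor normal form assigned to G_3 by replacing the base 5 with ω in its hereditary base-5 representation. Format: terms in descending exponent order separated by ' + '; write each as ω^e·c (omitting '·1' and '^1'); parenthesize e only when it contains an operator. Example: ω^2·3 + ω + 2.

2

G_0=3  [base 2] 2 + 1  →[2↦3]→  3 + 1 = 4  −1 ⇒ G_1=3
G_1=3  [base 3] 3  →[3↦4]→  4 = 4  −1 ⇒ G_2=3
G_2=3  [base 4] 3  →[4↦5]→  3 = 3  −1 ⇒ G_3=2
G_3=2  [base 5] 2  →[5↦6]→  2 = 2  −1 ⇒ G_4=1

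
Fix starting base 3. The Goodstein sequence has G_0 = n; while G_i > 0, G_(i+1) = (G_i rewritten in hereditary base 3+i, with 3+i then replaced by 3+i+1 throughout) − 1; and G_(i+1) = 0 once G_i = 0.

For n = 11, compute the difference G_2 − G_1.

[0] 11 ≡ 3^2 + 2 (base 3). Lift 4: 18. −1: 17.
[1] 17 ≡ 4^2 + 1 (base 4). Lift 5: 26. −1: 25.

8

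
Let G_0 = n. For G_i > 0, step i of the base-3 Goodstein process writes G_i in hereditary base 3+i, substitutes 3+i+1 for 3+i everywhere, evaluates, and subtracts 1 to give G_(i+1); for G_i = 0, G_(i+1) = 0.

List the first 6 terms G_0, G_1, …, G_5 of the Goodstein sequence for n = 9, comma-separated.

9, 15, 17, 19, 21, 23

base 3: 9 = 3^2; at 4: 4^2 = 16; next = 15
base 4: 15 = 3·4 + 3; at 5: 3·5 + 3 = 18; next = 17
base 5: 17 = 3·5 + 2; at 6: 3·6 + 2 = 20; next = 19
base 6: 19 = 3·6 + 1; at 7: 3·7 + 1 = 22; next = 21
base 7: 21 = 3·7; at 8: 3·8 = 24; next = 23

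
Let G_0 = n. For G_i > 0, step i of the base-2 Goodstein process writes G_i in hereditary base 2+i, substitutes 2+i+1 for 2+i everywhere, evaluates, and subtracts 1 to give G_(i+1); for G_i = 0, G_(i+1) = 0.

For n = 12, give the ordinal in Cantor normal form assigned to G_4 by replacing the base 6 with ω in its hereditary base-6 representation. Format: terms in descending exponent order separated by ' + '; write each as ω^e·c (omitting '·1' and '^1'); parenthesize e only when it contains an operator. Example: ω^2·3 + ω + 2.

(0) 12|_2 = 2^(2 + 1) + 2^2 ↦ 3^(3 + 1) + 3^3|_3 = 108 ⇒ 107
(1) 107|_3 = 3^(3 + 1) + 2·3^2 + 2·3 + 2 ↦ 4^(4 + 1) + 2·4^2 + 2·4 + 2|_4 = 1066 ⇒ 1065
(2) 1065|_4 = 4^(4 + 1) + 2·4^2 + 2·4 + 1 ↦ 5^(5 + 1) + 2·5^2 + 2·5 + 1|_5 = 15686 ⇒ 15685
(3) 15685|_5 = 5^(5 + 1) + 2·5^2 + 2·5 ↦ 6^(6 + 1) + 2·6^2 + 2·6|_6 = 280020 ⇒ 280019

ω^(ω + 1) + ω^2·2 + ω + 5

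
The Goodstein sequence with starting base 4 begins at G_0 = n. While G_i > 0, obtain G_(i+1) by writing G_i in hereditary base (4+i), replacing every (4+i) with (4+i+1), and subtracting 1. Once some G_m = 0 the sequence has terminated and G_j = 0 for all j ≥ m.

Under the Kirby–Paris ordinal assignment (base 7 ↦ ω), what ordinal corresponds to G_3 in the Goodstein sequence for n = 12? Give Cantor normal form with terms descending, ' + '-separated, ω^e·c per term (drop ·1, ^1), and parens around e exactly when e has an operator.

[0] 12 ≡ 3·4 (base 4). Lift 5: 15. −1: 14.
[1] 14 ≡ 2·5 + 4 (base 5). Lift 6: 16. −1: 15.
[2] 15 ≡ 2·6 + 3 (base 6). Lift 7: 17. −1: 16.
[3] 16 ≡ 2·7 + 2 (base 7). Lift 8: 18. −1: 17.

ω·2 + 2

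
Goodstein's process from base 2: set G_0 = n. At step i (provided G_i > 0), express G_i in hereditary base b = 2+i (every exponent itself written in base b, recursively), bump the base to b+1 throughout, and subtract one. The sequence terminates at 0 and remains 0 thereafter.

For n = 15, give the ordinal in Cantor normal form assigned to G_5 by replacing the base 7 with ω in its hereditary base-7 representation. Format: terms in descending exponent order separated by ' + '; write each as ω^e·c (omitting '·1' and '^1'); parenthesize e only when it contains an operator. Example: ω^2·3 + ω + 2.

ω^(ω + 1) + ω^ω

step 0: 15 = 2^(2 + 1) + 2^2 + 2 + 1; sub 3 for 2: 3^(3 + 1) + 3^3 + 3 + 1; = 112; G_1 = 112−1 = 111
step 1: 111 = 3^(3 + 1) + 3^3 + 3; sub 4 for 3: 4^(4 + 1) + 4^4 + 4; = 1284; G_2 = 1284−1 = 1283
step 2: 1283 = 4^(4 + 1) + 4^4 + 3; sub 5 for 4: 5^(5 + 1) + 5^5 + 3; = 18753; G_3 = 18753−1 = 18752
step 3: 18752 = 5^(5 + 1) + 5^5 + 2; sub 6 for 5: 6^(6 + 1) + 6^6 + 2; = 326594; G_4 = 326594−1 = 326593
step 4: 326593 = 6^(6 + 1) + 6^6 + 1; sub 7 for 6: 7^(7 + 1) + 7^7 + 1; = 6588345; G_5 = 6588345−1 = 6588344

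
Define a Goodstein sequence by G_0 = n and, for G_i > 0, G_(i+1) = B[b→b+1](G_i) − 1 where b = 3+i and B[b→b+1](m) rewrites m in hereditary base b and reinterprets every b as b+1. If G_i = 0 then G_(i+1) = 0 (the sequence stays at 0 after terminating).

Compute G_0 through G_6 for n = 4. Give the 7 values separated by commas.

G_0=4  [base 3] 3 + 1  →[3↦4]→  4 + 1 = 5  −1 ⇒ G_1=4
G_1=4  [base 4] 4  →[4↦5]→  5 = 5  −1 ⇒ G_2=4
G_2=4  [base 5] 4  →[5↦6]→  4 = 4  −1 ⇒ G_3=3
G_3=3  [base 6] 3  →[6↦7]→  3 = 3  −1 ⇒ G_4=2
G_4=2  [base 7] 2  →[7↦8]→  2 = 2  −1 ⇒ G_5=1
G_5=1  [base 8] 1  →[8↦9]→  1 = 1  −1 ⇒ G_6=0

4, 4, 4, 3, 2, 1, 0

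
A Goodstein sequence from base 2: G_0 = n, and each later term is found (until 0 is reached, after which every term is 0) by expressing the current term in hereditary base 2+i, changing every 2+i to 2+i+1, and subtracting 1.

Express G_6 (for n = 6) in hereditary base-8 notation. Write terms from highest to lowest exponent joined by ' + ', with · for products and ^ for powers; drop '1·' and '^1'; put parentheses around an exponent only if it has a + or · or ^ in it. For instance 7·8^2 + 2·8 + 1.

step 0: 6 = 2^2 + 2; sub 3 for 2: 3^3 + 3; = 30; G_1 = 30−1 = 29
step 1: 29 = 3^3 + 2; sub 4 for 3: 4^4 + 2; = 258; G_2 = 258−1 = 257
step 2: 257 = 4^4 + 1; sub 5 for 4: 5^5 + 1; = 3126; G_3 = 3126−1 = 3125
step 3: 3125 = 5^5; sub 6 for 5: 6^6; = 46656; G_4 = 46656−1 = 46655
step 4: 46655 = 5·6^5 + 5·6^4 + 5·6^3 + 5·6^2 + 5·6 + 5; sub 7 for 6: 5·7^5 + 5·7^4 + 5·7^3 + 5·7^2 + 5·7 + 5; = 98040; G_5 = 98040−1 = 98039
step 5: 98039 = 5·7^5 + 5·7^4 + 5·7^3 + 5·7^2 + 5·7 + 4; sub 8 for 7: 5·8^5 + 5·8^4 + 5·8^3 + 5·8^2 + 5·8 + 4; = 187244; G_6 = 187244−1 = 187243
step 6: 187243 = 5·8^5 + 5·8^4 + 5·8^3 + 5·8^2 + 5·8 + 3; sub 9 for 8: 5·9^5 + 5·9^4 + 5·9^3 + 5·9^2 + 5·9 + 3; = 332148; G_7 = 332148−1 = 332147

5·8^5 + 5·8^4 + 5·8^3 + 5·8^2 + 5·8 + 3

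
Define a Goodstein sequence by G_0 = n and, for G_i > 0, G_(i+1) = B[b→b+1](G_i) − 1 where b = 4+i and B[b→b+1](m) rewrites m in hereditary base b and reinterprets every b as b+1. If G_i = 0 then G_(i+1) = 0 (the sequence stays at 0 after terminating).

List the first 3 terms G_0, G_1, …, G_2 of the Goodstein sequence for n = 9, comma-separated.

9, 10, 11

[0] 9 ≡ 2·4 + 1 (base 4). Lift 5: 11. −1: 10.
[1] 10 ≡ 2·5 (base 5). Lift 6: 12. −1: 11.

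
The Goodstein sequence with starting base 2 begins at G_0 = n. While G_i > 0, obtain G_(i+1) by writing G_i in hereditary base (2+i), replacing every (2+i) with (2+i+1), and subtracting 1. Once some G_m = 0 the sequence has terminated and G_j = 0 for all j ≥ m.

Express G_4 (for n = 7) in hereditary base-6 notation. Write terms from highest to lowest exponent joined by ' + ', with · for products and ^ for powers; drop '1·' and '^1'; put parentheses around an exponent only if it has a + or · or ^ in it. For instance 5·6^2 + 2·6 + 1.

6^6 + 1

G_0 = 7. HB_2(7) = 2^2 + 2 + 1. Bump = 31. G_1 = 30.
G_1 = 30. HB_3(30) = 3^3 + 3. Bump = 260. G_2 = 259.
G_2 = 259. HB_4(259) = 4^4 + 3. Bump = 3128. G_3 = 3127.
G_3 = 3127. HB_5(3127) = 5^5 + 2. Bump = 46658. G_4 = 46657.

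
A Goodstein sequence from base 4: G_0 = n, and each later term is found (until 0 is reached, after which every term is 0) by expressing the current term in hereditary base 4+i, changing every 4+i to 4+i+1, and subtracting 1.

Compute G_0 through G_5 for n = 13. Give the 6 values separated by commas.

base 4: 13 = 3·4 + 1; at 5: 3·5 + 1 = 16; next = 15
base 5: 15 = 3·5; at 6: 3·6 = 18; next = 17
base 6: 17 = 2·6 + 5; at 7: 2·7 + 5 = 19; next = 18
base 7: 18 = 2·7 + 4; at 8: 2·8 + 4 = 20; next = 19
base 8: 19 = 2·8 + 3; at 9: 2·9 + 3 = 21; next = 20

13, 15, 17, 18, 19, 20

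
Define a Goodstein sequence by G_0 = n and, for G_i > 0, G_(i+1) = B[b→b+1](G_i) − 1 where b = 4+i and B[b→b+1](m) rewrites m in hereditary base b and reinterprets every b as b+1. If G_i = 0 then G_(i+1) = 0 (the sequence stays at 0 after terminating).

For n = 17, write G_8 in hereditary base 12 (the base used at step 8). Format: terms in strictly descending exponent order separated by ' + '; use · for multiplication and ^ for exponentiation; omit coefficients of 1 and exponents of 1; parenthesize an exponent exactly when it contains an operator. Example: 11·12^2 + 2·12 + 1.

4·12 + 11

G_0=17  [base 4] 4^2 + 1  →[4↦5]→  5^2 + 1 = 26  −1 ⇒ G_1=25
G_1=25  [base 5] 5^2  →[5↦6]→  6^2 = 36  −1 ⇒ G_2=35
G_2=35  [base 6] 5·6 + 5  →[6↦7]→  5·7 + 5 = 40  −1 ⇒ G_3=39
G_3=39  [base 7] 5·7 + 4  →[7↦8]→  5·8 + 4 = 44  −1 ⇒ G_4=43
G_4=43  [base 8] 5·8 + 3  →[8↦9]→  5·9 + 3 = 48  −1 ⇒ G_5=47
G_5=47  [base 9] 5·9 + 2  →[9↦10]→  5·10 + 2 = 52  −1 ⇒ G_6=51
G_6=51  [base 10] 5·10 + 1  →[10↦11]→  5·11 + 1 = 56  −1 ⇒ G_7=55
G_7=55  [base 11] 5·11  →[11↦12]→  5·12 = 60  −1 ⇒ G_8=59
G_8=59  [base 12] 4·12 + 11  →[12↦13]→  4·13 + 11 = 63  −1 ⇒ G_9=62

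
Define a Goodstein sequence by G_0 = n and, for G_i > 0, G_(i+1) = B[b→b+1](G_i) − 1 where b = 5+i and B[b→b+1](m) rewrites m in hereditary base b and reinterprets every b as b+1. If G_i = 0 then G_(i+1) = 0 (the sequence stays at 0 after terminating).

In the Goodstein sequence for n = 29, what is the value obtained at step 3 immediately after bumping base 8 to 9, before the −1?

[0] 29 ≡ 5^2 + 4 (base 5). Lift 6: 40. −1: 39.
[1] 39 ≡ 6^2 + 3 (base 6). Lift 7: 52. −1: 51.
[2] 51 ≡ 7^2 + 2 (base 7). Lift 8: 66. −1: 65.
[3] 65 ≡ 8^2 + 1 (base 8). Lift 9: 82. −1: 81.

82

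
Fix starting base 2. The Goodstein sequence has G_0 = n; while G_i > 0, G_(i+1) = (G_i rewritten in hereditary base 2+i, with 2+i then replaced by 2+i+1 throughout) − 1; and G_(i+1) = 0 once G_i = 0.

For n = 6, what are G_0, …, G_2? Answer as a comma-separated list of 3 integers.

i=0: 6 = 2^2 + 2 (b=2); 2→3: 3^3 + 3 = 30; 30−1 = 29
i=1: 29 = 3^3 + 2 (b=3); 3→4: 4^4 + 2 = 258; 258−1 = 257

6, 29, 257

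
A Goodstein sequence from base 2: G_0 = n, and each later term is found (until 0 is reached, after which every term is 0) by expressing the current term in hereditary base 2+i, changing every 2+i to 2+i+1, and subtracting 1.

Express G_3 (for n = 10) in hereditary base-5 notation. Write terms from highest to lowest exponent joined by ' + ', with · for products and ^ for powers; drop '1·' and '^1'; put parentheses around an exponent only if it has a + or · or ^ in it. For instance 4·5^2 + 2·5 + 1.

(0) 10|_2 = 2^(2 + 1) + 2 ↦ 3^(3 + 1) + 3|_3 = 84 ⇒ 83
(1) 83|_3 = 3^(3 + 1) + 2 ↦ 4^(4 + 1) + 2|_4 = 1026 ⇒ 1025
(2) 1025|_4 = 4^(4 + 1) + 1 ↦ 5^(5 + 1) + 1|_5 = 15626 ⇒ 15625
(3) 15625|_5 = 5^(5 + 1) ↦ 6^(6 + 1)|_6 = 279936 ⇒ 279935

5^(5 + 1)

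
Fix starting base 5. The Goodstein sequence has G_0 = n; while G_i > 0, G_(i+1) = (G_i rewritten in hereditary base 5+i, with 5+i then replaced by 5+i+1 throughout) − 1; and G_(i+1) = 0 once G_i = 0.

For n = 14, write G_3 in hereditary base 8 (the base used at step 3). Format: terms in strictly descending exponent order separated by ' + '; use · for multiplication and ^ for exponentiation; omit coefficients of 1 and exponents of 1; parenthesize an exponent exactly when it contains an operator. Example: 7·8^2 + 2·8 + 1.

G_0 = 14. HB_5(14) = 2·5 + 4. Bump = 16. G_1 = 15.
G_1 = 15. HB_6(15) = 2·6 + 3. Bump = 17. G_2 = 16.
G_2 = 16. HB_7(16) = 2·7 + 2. Bump = 18. G_3 = 17.
G_3 = 17. HB_8(17) = 2·8 + 1. Bump = 19. G_4 = 18.

2·8 + 1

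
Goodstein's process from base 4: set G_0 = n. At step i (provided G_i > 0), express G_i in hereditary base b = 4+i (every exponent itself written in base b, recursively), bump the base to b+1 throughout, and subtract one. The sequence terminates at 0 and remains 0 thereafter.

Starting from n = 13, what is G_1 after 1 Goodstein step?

15

base 4: 13 = 3·4 + 1; at 5: 3·5 + 1 = 16; next = 15
base 5: 15 = 3·5; at 6: 3·6 = 18; next = 17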